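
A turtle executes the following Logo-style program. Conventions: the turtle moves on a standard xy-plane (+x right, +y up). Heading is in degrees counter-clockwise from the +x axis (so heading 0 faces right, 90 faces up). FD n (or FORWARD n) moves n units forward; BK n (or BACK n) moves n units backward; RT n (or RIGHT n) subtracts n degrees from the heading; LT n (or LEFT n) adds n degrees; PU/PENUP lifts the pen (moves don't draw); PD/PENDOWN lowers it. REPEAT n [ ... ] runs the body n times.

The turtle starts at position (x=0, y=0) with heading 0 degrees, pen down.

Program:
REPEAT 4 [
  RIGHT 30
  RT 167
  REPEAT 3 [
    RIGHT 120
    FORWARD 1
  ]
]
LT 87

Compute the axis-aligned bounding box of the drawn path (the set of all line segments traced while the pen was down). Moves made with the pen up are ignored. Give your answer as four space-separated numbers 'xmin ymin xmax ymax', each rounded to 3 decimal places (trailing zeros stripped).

Answer: -0.99 -0.777 0.988 0.927

Derivation:
Executing turtle program step by step:
Start: pos=(0,0), heading=0, pen down
REPEAT 4 [
  -- iteration 1/4 --
  RT 30: heading 0 -> 330
  RT 167: heading 330 -> 163
  REPEAT 3 [
    -- iteration 1/3 --
    RT 120: heading 163 -> 43
    FD 1: (0,0) -> (0.731,0.682) [heading=43, draw]
    -- iteration 2/3 --
    RT 120: heading 43 -> 283
    FD 1: (0.731,0.682) -> (0.956,-0.292) [heading=283, draw]
    -- iteration 3/3 --
    RT 120: heading 283 -> 163
    FD 1: (0.956,-0.292) -> (0,0) [heading=163, draw]
  ]
  -- iteration 2/4 --
  RT 30: heading 163 -> 133
  RT 167: heading 133 -> 326
  REPEAT 3 [
    -- iteration 1/3 --
    RT 120: heading 326 -> 206
    FD 1: (0,0) -> (-0.899,-0.438) [heading=206, draw]
    -- iteration 2/3 --
    RT 120: heading 206 -> 86
    FD 1: (-0.899,-0.438) -> (-0.829,0.559) [heading=86, draw]
    -- iteration 3/3 --
    RT 120: heading 86 -> 326
    FD 1: (-0.829,0.559) -> (0,0) [heading=326, draw]
  ]
  -- iteration 3/4 --
  RT 30: heading 326 -> 296
  RT 167: heading 296 -> 129
  REPEAT 3 [
    -- iteration 1/3 --
    RT 120: heading 129 -> 9
    FD 1: (0,0) -> (0.988,0.156) [heading=9, draw]
    -- iteration 2/3 --
    RT 120: heading 9 -> 249
    FD 1: (0.988,0.156) -> (0.629,-0.777) [heading=249, draw]
    -- iteration 3/3 --
    RT 120: heading 249 -> 129
    FD 1: (0.629,-0.777) -> (0,0) [heading=129, draw]
  ]
  -- iteration 4/4 --
  RT 30: heading 129 -> 99
  RT 167: heading 99 -> 292
  REPEAT 3 [
    -- iteration 1/3 --
    RT 120: heading 292 -> 172
    FD 1: (0,0) -> (-0.99,0.139) [heading=172, draw]
    -- iteration 2/3 --
    RT 120: heading 172 -> 52
    FD 1: (-0.99,0.139) -> (-0.375,0.927) [heading=52, draw]
    -- iteration 3/3 --
    RT 120: heading 52 -> 292
    FD 1: (-0.375,0.927) -> (0,0) [heading=292, draw]
  ]
]
LT 87: heading 292 -> 19
Final: pos=(0,0), heading=19, 12 segment(s) drawn

Segment endpoints: x in {-0.99, -0.899, -0.829, -0.375, 0, 0, 0, 0, 0, 0.629, 0.731, 0.956, 0.988}, y in {-0.777, -0.438, -0.292, 0, 0, 0, 0, 0, 0.139, 0.156, 0.559, 0.682, 0.927}
xmin=-0.99, ymin=-0.777, xmax=0.988, ymax=0.927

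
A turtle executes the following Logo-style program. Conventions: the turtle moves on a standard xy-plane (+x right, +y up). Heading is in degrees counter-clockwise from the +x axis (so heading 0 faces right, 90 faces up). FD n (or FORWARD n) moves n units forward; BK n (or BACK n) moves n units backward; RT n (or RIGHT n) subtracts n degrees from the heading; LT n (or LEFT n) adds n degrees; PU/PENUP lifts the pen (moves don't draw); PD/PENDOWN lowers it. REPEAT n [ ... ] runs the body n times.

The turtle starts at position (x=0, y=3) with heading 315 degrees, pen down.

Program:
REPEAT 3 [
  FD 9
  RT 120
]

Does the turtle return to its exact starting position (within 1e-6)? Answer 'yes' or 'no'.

Answer: yes

Derivation:
Executing turtle program step by step:
Start: pos=(0,3), heading=315, pen down
REPEAT 3 [
  -- iteration 1/3 --
  FD 9: (0,3) -> (6.364,-3.364) [heading=315, draw]
  RT 120: heading 315 -> 195
  -- iteration 2/3 --
  FD 9: (6.364,-3.364) -> (-2.329,-5.693) [heading=195, draw]
  RT 120: heading 195 -> 75
  -- iteration 3/3 --
  FD 9: (-2.329,-5.693) -> (0,3) [heading=75, draw]
  RT 120: heading 75 -> 315
]
Final: pos=(0,3), heading=315, 3 segment(s) drawn

Start position: (0, 3)
Final position: (0, 3)
Distance = 0; < 1e-6 -> CLOSED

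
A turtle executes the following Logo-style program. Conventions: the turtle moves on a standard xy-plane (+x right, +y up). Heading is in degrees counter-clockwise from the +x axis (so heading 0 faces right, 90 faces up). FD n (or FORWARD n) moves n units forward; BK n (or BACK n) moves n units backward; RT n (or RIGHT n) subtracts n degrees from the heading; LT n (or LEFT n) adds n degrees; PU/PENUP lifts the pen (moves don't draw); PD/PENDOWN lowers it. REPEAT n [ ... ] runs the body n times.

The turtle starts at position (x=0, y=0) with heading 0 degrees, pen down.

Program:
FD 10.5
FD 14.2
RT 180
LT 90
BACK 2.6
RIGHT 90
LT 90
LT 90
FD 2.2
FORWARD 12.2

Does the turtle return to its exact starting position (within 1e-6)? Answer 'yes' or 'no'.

Executing turtle program step by step:
Start: pos=(0,0), heading=0, pen down
FD 10.5: (0,0) -> (10.5,0) [heading=0, draw]
FD 14.2: (10.5,0) -> (24.7,0) [heading=0, draw]
RT 180: heading 0 -> 180
LT 90: heading 180 -> 270
BK 2.6: (24.7,0) -> (24.7,2.6) [heading=270, draw]
RT 90: heading 270 -> 180
LT 90: heading 180 -> 270
LT 90: heading 270 -> 0
FD 2.2: (24.7,2.6) -> (26.9,2.6) [heading=0, draw]
FD 12.2: (26.9,2.6) -> (39.1,2.6) [heading=0, draw]
Final: pos=(39.1,2.6), heading=0, 5 segment(s) drawn

Start position: (0, 0)
Final position: (39.1, 2.6)
Distance = 39.186; >= 1e-6 -> NOT closed

Answer: no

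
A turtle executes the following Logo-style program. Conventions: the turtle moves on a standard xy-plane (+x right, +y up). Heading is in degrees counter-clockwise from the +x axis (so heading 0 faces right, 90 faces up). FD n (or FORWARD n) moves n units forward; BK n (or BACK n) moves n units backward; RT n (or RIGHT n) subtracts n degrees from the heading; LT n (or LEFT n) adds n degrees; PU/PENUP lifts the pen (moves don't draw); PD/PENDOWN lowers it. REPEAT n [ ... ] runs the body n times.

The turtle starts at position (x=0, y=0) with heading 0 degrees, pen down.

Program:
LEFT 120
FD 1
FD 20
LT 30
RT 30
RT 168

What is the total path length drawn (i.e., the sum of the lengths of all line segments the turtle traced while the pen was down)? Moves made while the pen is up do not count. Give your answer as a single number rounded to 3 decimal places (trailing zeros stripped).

Executing turtle program step by step:
Start: pos=(0,0), heading=0, pen down
LT 120: heading 0 -> 120
FD 1: (0,0) -> (-0.5,0.866) [heading=120, draw]
FD 20: (-0.5,0.866) -> (-10.5,18.187) [heading=120, draw]
LT 30: heading 120 -> 150
RT 30: heading 150 -> 120
RT 168: heading 120 -> 312
Final: pos=(-10.5,18.187), heading=312, 2 segment(s) drawn

Segment lengths:
  seg 1: (0,0) -> (-0.5,0.866), length = 1
  seg 2: (-0.5,0.866) -> (-10.5,18.187), length = 20
Total = 21

Answer: 21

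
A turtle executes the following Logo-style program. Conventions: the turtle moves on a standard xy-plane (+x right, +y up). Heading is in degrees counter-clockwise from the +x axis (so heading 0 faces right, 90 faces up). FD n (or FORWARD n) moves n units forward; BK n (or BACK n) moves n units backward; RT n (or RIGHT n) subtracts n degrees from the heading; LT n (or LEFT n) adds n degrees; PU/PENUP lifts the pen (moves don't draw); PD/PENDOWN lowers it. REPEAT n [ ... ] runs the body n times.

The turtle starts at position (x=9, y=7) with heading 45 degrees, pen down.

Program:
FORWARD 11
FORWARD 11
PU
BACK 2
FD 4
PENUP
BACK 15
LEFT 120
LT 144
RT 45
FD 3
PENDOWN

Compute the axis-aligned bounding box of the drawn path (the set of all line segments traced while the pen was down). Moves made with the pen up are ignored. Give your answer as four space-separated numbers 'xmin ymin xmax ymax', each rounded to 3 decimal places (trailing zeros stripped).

Executing turtle program step by step:
Start: pos=(9,7), heading=45, pen down
FD 11: (9,7) -> (16.778,14.778) [heading=45, draw]
FD 11: (16.778,14.778) -> (24.556,22.556) [heading=45, draw]
PU: pen up
BK 2: (24.556,22.556) -> (23.142,21.142) [heading=45, move]
FD 4: (23.142,21.142) -> (25.971,23.971) [heading=45, move]
PU: pen up
BK 15: (25.971,23.971) -> (15.364,13.364) [heading=45, move]
LT 120: heading 45 -> 165
LT 144: heading 165 -> 309
RT 45: heading 309 -> 264
FD 3: (15.364,13.364) -> (15.05,10.38) [heading=264, move]
PD: pen down
Final: pos=(15.05,10.38), heading=264, 2 segment(s) drawn

Segment endpoints: x in {9, 16.778, 24.556}, y in {7, 14.778, 22.556}
xmin=9, ymin=7, xmax=24.556, ymax=22.556

Answer: 9 7 24.556 22.556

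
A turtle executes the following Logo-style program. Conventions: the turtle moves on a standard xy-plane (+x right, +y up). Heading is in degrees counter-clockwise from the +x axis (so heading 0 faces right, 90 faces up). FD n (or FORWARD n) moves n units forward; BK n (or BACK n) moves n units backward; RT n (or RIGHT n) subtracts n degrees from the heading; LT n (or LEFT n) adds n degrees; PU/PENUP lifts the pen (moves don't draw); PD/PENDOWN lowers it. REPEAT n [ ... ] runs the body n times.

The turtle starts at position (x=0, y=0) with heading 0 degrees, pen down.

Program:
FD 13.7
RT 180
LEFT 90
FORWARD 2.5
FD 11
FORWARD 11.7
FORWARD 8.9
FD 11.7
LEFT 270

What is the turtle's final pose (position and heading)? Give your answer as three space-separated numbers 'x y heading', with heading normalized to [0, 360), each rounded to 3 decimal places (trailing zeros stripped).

Answer: 13.7 -45.8 180

Derivation:
Executing turtle program step by step:
Start: pos=(0,0), heading=0, pen down
FD 13.7: (0,0) -> (13.7,0) [heading=0, draw]
RT 180: heading 0 -> 180
LT 90: heading 180 -> 270
FD 2.5: (13.7,0) -> (13.7,-2.5) [heading=270, draw]
FD 11: (13.7,-2.5) -> (13.7,-13.5) [heading=270, draw]
FD 11.7: (13.7,-13.5) -> (13.7,-25.2) [heading=270, draw]
FD 8.9: (13.7,-25.2) -> (13.7,-34.1) [heading=270, draw]
FD 11.7: (13.7,-34.1) -> (13.7,-45.8) [heading=270, draw]
LT 270: heading 270 -> 180
Final: pos=(13.7,-45.8), heading=180, 6 segment(s) drawn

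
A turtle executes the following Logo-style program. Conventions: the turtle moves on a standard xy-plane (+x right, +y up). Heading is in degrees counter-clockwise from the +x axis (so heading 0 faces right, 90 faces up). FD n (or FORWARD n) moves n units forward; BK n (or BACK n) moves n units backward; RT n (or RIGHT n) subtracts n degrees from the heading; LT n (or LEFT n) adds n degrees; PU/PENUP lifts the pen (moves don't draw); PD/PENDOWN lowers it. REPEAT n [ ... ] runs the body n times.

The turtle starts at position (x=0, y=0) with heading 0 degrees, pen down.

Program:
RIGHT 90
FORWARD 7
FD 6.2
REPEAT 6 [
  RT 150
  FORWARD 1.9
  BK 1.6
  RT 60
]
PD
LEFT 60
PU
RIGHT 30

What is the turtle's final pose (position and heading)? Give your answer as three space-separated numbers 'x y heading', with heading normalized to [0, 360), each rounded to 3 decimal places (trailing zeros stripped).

Executing turtle program step by step:
Start: pos=(0,0), heading=0, pen down
RT 90: heading 0 -> 270
FD 7: (0,0) -> (0,-7) [heading=270, draw]
FD 6.2: (0,-7) -> (0,-13.2) [heading=270, draw]
REPEAT 6 [
  -- iteration 1/6 --
  RT 150: heading 270 -> 120
  FD 1.9: (0,-13.2) -> (-0.95,-11.555) [heading=120, draw]
  BK 1.6: (-0.95,-11.555) -> (-0.15,-12.94) [heading=120, draw]
  RT 60: heading 120 -> 60
  -- iteration 2/6 --
  RT 150: heading 60 -> 270
  FD 1.9: (-0.15,-12.94) -> (-0.15,-14.84) [heading=270, draw]
  BK 1.6: (-0.15,-14.84) -> (-0.15,-13.24) [heading=270, draw]
  RT 60: heading 270 -> 210
  -- iteration 3/6 --
  RT 150: heading 210 -> 60
  FD 1.9: (-0.15,-13.24) -> (0.8,-11.595) [heading=60, draw]
  BK 1.6: (0.8,-11.595) -> (0,-12.98) [heading=60, draw]
  RT 60: heading 60 -> 0
  -- iteration 4/6 --
  RT 150: heading 0 -> 210
  FD 1.9: (0,-12.98) -> (-1.645,-13.93) [heading=210, draw]
  BK 1.6: (-1.645,-13.93) -> (-0.26,-13.13) [heading=210, draw]
  RT 60: heading 210 -> 150
  -- iteration 5/6 --
  RT 150: heading 150 -> 0
  FD 1.9: (-0.26,-13.13) -> (1.64,-13.13) [heading=0, draw]
  BK 1.6: (1.64,-13.13) -> (0.04,-13.13) [heading=0, draw]
  RT 60: heading 0 -> 300
  -- iteration 6/6 --
  RT 150: heading 300 -> 150
  FD 1.9: (0.04,-13.13) -> (-1.605,-12.18) [heading=150, draw]
  BK 1.6: (-1.605,-12.18) -> (-0.22,-12.98) [heading=150, draw]
  RT 60: heading 150 -> 90
]
PD: pen down
LT 60: heading 90 -> 150
PU: pen up
RT 30: heading 150 -> 120
Final: pos=(-0.22,-12.98), heading=120, 14 segment(s) drawn

Answer: -0.22 -12.98 120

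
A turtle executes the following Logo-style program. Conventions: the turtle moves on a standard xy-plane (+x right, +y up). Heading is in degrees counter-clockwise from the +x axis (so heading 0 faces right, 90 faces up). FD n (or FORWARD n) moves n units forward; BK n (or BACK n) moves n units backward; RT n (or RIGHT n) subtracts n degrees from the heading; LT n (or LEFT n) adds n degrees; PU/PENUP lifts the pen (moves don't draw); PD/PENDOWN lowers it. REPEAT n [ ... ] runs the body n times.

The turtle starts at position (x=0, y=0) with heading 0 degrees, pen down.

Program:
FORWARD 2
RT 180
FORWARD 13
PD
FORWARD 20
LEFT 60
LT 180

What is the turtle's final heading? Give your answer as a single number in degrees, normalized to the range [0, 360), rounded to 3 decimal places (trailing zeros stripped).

Answer: 60

Derivation:
Executing turtle program step by step:
Start: pos=(0,0), heading=0, pen down
FD 2: (0,0) -> (2,0) [heading=0, draw]
RT 180: heading 0 -> 180
FD 13: (2,0) -> (-11,0) [heading=180, draw]
PD: pen down
FD 20: (-11,0) -> (-31,0) [heading=180, draw]
LT 60: heading 180 -> 240
LT 180: heading 240 -> 60
Final: pos=(-31,0), heading=60, 3 segment(s) drawn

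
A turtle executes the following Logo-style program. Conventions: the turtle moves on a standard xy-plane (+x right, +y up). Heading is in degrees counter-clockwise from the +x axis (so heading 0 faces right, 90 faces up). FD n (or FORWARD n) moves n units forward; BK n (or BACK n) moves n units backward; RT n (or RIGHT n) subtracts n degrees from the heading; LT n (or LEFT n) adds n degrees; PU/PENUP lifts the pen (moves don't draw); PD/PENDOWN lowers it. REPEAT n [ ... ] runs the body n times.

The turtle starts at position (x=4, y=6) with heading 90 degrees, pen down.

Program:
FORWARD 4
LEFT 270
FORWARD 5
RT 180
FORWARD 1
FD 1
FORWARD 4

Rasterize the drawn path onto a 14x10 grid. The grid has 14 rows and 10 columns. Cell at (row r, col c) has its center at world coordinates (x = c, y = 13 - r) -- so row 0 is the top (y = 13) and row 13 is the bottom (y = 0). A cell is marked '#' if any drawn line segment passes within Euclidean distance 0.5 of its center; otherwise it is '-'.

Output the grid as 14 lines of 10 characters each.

Segment 0: (4,6) -> (4,10)
Segment 1: (4,10) -> (9,10)
Segment 2: (9,10) -> (8,10)
Segment 3: (8,10) -> (7,10)
Segment 4: (7,10) -> (3,10)

Answer: ----------
----------
----------
---#######
----#-----
----#-----
----#-----
----#-----
----------
----------
----------
----------
----------
----------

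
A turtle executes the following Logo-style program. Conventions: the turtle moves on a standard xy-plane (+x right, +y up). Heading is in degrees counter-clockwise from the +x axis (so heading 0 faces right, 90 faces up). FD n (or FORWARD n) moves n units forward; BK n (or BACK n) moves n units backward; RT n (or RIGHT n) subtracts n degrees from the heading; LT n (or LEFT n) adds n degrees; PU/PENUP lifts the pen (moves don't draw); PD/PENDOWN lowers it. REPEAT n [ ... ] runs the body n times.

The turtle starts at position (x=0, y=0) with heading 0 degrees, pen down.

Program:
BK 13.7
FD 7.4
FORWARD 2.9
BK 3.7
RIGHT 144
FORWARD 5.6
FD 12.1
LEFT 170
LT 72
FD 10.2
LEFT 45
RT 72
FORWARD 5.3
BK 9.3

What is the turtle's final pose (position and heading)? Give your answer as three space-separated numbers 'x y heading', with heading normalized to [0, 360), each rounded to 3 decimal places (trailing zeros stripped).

Answer: -24.141 -4.085 71

Derivation:
Executing turtle program step by step:
Start: pos=(0,0), heading=0, pen down
BK 13.7: (0,0) -> (-13.7,0) [heading=0, draw]
FD 7.4: (-13.7,0) -> (-6.3,0) [heading=0, draw]
FD 2.9: (-6.3,0) -> (-3.4,0) [heading=0, draw]
BK 3.7: (-3.4,0) -> (-7.1,0) [heading=0, draw]
RT 144: heading 0 -> 216
FD 5.6: (-7.1,0) -> (-11.63,-3.292) [heading=216, draw]
FD 12.1: (-11.63,-3.292) -> (-21.42,-10.404) [heading=216, draw]
LT 170: heading 216 -> 26
LT 72: heading 26 -> 98
FD 10.2: (-21.42,-10.404) -> (-22.839,-0.303) [heading=98, draw]
LT 45: heading 98 -> 143
RT 72: heading 143 -> 71
FD 5.3: (-22.839,-0.303) -> (-21.114,4.708) [heading=71, draw]
BK 9.3: (-21.114,4.708) -> (-24.141,-4.085) [heading=71, draw]
Final: pos=(-24.141,-4.085), heading=71, 9 segment(s) drawn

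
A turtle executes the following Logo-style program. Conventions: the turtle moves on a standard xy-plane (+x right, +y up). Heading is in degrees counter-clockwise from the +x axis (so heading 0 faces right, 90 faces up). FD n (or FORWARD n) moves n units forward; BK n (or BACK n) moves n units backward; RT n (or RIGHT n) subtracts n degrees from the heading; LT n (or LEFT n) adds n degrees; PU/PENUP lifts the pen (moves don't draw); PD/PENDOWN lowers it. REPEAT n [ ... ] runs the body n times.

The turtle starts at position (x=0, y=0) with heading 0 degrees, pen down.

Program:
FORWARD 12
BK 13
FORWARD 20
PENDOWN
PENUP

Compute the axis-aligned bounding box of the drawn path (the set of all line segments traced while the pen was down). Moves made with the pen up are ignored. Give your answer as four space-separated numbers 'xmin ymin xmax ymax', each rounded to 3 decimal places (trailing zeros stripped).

Executing turtle program step by step:
Start: pos=(0,0), heading=0, pen down
FD 12: (0,0) -> (12,0) [heading=0, draw]
BK 13: (12,0) -> (-1,0) [heading=0, draw]
FD 20: (-1,0) -> (19,0) [heading=0, draw]
PD: pen down
PU: pen up
Final: pos=(19,0), heading=0, 3 segment(s) drawn

Segment endpoints: x in {-1, 0, 12, 19}, y in {0}
xmin=-1, ymin=0, xmax=19, ymax=0

Answer: -1 0 19 0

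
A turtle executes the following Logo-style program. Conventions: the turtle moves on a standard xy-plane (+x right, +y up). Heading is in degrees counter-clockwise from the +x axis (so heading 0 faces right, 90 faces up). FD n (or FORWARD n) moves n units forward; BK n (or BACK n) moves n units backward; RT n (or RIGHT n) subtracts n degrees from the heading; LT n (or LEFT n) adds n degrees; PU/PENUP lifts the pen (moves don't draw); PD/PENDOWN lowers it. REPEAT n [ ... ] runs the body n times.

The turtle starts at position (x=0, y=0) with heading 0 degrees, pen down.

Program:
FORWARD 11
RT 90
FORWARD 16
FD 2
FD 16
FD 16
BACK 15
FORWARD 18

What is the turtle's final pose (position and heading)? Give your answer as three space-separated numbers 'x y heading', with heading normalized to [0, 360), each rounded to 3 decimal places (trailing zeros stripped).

Executing turtle program step by step:
Start: pos=(0,0), heading=0, pen down
FD 11: (0,0) -> (11,0) [heading=0, draw]
RT 90: heading 0 -> 270
FD 16: (11,0) -> (11,-16) [heading=270, draw]
FD 2: (11,-16) -> (11,-18) [heading=270, draw]
FD 16: (11,-18) -> (11,-34) [heading=270, draw]
FD 16: (11,-34) -> (11,-50) [heading=270, draw]
BK 15: (11,-50) -> (11,-35) [heading=270, draw]
FD 18: (11,-35) -> (11,-53) [heading=270, draw]
Final: pos=(11,-53), heading=270, 7 segment(s) drawn

Answer: 11 -53 270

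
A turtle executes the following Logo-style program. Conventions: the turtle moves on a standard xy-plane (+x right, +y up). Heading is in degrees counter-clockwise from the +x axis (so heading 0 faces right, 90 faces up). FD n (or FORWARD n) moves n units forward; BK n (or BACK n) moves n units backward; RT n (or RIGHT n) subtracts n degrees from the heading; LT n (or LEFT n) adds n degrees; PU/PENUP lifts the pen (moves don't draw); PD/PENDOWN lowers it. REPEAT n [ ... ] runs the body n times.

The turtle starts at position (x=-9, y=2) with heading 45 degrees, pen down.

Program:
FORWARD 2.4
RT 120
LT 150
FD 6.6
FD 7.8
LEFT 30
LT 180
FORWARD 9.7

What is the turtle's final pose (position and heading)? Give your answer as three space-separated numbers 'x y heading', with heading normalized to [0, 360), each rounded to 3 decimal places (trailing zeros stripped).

Answer: -1.065 8.237 285

Derivation:
Executing turtle program step by step:
Start: pos=(-9,2), heading=45, pen down
FD 2.4: (-9,2) -> (-7.303,3.697) [heading=45, draw]
RT 120: heading 45 -> 285
LT 150: heading 285 -> 75
FD 6.6: (-7.303,3.697) -> (-5.595,10.072) [heading=75, draw]
FD 7.8: (-5.595,10.072) -> (-3.576,17.606) [heading=75, draw]
LT 30: heading 75 -> 105
LT 180: heading 105 -> 285
FD 9.7: (-3.576,17.606) -> (-1.065,8.237) [heading=285, draw]
Final: pos=(-1.065,8.237), heading=285, 4 segment(s) drawn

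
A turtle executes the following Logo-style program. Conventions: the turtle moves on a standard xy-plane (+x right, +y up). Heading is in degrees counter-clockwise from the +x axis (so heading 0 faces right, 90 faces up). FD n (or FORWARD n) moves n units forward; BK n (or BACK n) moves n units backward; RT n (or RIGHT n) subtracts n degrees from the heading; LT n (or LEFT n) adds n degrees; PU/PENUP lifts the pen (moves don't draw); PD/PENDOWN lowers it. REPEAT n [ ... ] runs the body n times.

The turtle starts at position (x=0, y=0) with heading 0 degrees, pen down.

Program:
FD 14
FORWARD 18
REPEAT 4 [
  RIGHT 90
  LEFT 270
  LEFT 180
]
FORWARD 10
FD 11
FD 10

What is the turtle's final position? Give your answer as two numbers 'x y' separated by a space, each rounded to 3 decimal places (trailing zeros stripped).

Answer: 63 0

Derivation:
Executing turtle program step by step:
Start: pos=(0,0), heading=0, pen down
FD 14: (0,0) -> (14,0) [heading=0, draw]
FD 18: (14,0) -> (32,0) [heading=0, draw]
REPEAT 4 [
  -- iteration 1/4 --
  RT 90: heading 0 -> 270
  LT 270: heading 270 -> 180
  LT 180: heading 180 -> 0
  -- iteration 2/4 --
  RT 90: heading 0 -> 270
  LT 270: heading 270 -> 180
  LT 180: heading 180 -> 0
  -- iteration 3/4 --
  RT 90: heading 0 -> 270
  LT 270: heading 270 -> 180
  LT 180: heading 180 -> 0
  -- iteration 4/4 --
  RT 90: heading 0 -> 270
  LT 270: heading 270 -> 180
  LT 180: heading 180 -> 0
]
FD 10: (32,0) -> (42,0) [heading=0, draw]
FD 11: (42,0) -> (53,0) [heading=0, draw]
FD 10: (53,0) -> (63,0) [heading=0, draw]
Final: pos=(63,0), heading=0, 5 segment(s) drawn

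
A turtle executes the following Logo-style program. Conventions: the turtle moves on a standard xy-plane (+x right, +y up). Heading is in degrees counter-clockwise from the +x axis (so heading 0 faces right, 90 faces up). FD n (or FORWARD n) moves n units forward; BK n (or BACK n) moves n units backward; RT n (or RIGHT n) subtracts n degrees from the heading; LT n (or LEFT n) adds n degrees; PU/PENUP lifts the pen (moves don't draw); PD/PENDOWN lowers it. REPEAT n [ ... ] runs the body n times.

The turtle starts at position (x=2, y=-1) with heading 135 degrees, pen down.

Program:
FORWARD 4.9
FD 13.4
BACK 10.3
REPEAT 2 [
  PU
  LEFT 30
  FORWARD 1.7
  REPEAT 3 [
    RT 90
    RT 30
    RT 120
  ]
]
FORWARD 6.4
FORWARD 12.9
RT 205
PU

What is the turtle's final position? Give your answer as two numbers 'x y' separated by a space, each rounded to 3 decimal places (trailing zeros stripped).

Executing turtle program step by step:
Start: pos=(2,-1), heading=135, pen down
FD 4.9: (2,-1) -> (-1.465,2.465) [heading=135, draw]
FD 13.4: (-1.465,2.465) -> (-10.94,11.94) [heading=135, draw]
BK 10.3: (-10.94,11.94) -> (-3.657,4.657) [heading=135, draw]
REPEAT 2 [
  -- iteration 1/2 --
  PU: pen up
  LT 30: heading 135 -> 165
  FD 1.7: (-3.657,4.657) -> (-5.299,5.097) [heading=165, move]
  REPEAT 3 [
    -- iteration 1/3 --
    RT 90: heading 165 -> 75
    RT 30: heading 75 -> 45
    RT 120: heading 45 -> 285
    -- iteration 2/3 --
    RT 90: heading 285 -> 195
    RT 30: heading 195 -> 165
    RT 120: heading 165 -> 45
    -- iteration 3/3 --
    RT 90: heading 45 -> 315
    RT 30: heading 315 -> 285
    RT 120: heading 285 -> 165
  ]
  -- iteration 2/2 --
  PU: pen up
  LT 30: heading 165 -> 195
  FD 1.7: (-5.299,5.097) -> (-6.941,4.657) [heading=195, move]
  REPEAT 3 [
    -- iteration 1/3 --
    RT 90: heading 195 -> 105
    RT 30: heading 105 -> 75
    RT 120: heading 75 -> 315
    -- iteration 2/3 --
    RT 90: heading 315 -> 225
    RT 30: heading 225 -> 195
    RT 120: heading 195 -> 75
    -- iteration 3/3 --
    RT 90: heading 75 -> 345
    RT 30: heading 345 -> 315
    RT 120: heading 315 -> 195
  ]
]
FD 6.4: (-6.941,4.657) -> (-13.123,3) [heading=195, move]
FD 12.9: (-13.123,3) -> (-25.583,-0.338) [heading=195, move]
RT 205: heading 195 -> 350
PU: pen up
Final: pos=(-25.583,-0.338), heading=350, 3 segment(s) drawn

Answer: -25.583 -0.338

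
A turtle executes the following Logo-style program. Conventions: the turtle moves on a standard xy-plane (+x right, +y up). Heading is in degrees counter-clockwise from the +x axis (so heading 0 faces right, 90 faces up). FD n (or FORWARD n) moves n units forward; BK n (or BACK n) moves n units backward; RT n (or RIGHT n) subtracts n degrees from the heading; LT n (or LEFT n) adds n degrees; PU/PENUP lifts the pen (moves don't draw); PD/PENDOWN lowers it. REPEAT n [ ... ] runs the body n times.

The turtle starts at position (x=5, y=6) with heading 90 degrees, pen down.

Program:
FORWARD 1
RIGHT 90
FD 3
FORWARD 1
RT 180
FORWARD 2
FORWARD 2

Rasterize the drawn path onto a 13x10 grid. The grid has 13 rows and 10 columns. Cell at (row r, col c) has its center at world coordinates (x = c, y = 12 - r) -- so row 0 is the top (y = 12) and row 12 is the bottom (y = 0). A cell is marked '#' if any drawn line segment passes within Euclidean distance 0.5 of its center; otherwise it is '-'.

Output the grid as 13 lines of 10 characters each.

Answer: ----------
----------
----------
----------
----------
-----#####
-----#----
----------
----------
----------
----------
----------
----------

Derivation:
Segment 0: (5,6) -> (5,7)
Segment 1: (5,7) -> (8,7)
Segment 2: (8,7) -> (9,7)
Segment 3: (9,7) -> (7,7)
Segment 4: (7,7) -> (5,7)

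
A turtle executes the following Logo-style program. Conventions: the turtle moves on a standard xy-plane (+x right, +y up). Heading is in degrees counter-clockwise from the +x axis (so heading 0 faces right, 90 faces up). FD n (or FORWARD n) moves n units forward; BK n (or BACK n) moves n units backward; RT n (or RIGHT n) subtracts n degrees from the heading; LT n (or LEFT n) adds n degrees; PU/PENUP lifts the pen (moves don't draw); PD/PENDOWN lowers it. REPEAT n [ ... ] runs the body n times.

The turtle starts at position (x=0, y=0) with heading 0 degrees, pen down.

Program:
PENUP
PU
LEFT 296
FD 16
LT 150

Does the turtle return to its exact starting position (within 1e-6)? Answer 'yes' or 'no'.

Answer: no

Derivation:
Executing turtle program step by step:
Start: pos=(0,0), heading=0, pen down
PU: pen up
PU: pen up
LT 296: heading 0 -> 296
FD 16: (0,0) -> (7.014,-14.381) [heading=296, move]
LT 150: heading 296 -> 86
Final: pos=(7.014,-14.381), heading=86, 0 segment(s) drawn

Start position: (0, 0)
Final position: (7.014, -14.381)
Distance = 16; >= 1e-6 -> NOT closed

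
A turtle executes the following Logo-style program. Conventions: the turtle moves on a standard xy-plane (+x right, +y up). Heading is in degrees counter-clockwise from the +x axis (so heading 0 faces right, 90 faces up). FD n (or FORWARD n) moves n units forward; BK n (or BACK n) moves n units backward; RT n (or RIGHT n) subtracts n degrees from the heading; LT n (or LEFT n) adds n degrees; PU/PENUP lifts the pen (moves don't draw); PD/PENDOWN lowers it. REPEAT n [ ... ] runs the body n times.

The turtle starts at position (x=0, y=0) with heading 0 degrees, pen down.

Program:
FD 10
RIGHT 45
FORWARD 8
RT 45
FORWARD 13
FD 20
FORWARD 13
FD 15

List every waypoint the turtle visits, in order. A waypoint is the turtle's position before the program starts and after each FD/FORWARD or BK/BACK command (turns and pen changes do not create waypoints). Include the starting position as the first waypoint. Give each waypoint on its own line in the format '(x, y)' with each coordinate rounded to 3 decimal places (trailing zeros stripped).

Answer: (0, 0)
(10, 0)
(15.657, -5.657)
(15.657, -18.657)
(15.657, -38.657)
(15.657, -51.657)
(15.657, -66.657)

Derivation:
Executing turtle program step by step:
Start: pos=(0,0), heading=0, pen down
FD 10: (0,0) -> (10,0) [heading=0, draw]
RT 45: heading 0 -> 315
FD 8: (10,0) -> (15.657,-5.657) [heading=315, draw]
RT 45: heading 315 -> 270
FD 13: (15.657,-5.657) -> (15.657,-18.657) [heading=270, draw]
FD 20: (15.657,-18.657) -> (15.657,-38.657) [heading=270, draw]
FD 13: (15.657,-38.657) -> (15.657,-51.657) [heading=270, draw]
FD 15: (15.657,-51.657) -> (15.657,-66.657) [heading=270, draw]
Final: pos=(15.657,-66.657), heading=270, 6 segment(s) drawn
Waypoints (7 total):
(0, 0)
(10, 0)
(15.657, -5.657)
(15.657, -18.657)
(15.657, -38.657)
(15.657, -51.657)
(15.657, -66.657)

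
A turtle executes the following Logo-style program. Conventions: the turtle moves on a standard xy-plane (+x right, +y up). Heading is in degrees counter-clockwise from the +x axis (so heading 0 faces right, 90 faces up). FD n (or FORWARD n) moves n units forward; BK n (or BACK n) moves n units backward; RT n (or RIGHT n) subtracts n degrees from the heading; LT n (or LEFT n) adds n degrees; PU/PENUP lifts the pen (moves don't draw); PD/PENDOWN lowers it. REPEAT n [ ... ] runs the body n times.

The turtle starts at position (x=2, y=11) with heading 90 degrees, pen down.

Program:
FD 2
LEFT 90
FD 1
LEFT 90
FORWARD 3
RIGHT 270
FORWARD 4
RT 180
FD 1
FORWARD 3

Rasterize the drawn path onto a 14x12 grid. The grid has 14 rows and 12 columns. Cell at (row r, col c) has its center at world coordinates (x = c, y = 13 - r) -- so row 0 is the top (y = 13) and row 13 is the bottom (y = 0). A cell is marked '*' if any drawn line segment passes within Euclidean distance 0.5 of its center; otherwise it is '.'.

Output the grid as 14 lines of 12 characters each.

Segment 0: (2,11) -> (2,13)
Segment 1: (2,13) -> (1,13)
Segment 2: (1,13) -> (1,10)
Segment 3: (1,10) -> (5,10)
Segment 4: (5,10) -> (4,10)
Segment 5: (4,10) -> (1,10)

Answer: .**.........
.**.........
.**.........
.*****......
............
............
............
............
............
............
............
............
............
............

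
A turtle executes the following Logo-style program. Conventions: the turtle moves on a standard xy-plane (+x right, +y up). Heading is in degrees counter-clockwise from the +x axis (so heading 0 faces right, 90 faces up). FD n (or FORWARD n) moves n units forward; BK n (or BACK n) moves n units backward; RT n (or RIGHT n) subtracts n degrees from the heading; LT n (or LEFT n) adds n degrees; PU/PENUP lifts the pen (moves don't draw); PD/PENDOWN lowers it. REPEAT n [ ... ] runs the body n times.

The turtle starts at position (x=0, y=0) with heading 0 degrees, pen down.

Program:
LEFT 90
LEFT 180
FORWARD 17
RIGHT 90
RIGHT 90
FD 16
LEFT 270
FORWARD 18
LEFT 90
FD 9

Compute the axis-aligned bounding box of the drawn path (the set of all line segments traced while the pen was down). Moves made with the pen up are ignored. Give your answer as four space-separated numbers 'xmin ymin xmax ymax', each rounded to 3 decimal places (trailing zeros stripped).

Answer: 0 -17 18 8

Derivation:
Executing turtle program step by step:
Start: pos=(0,0), heading=0, pen down
LT 90: heading 0 -> 90
LT 180: heading 90 -> 270
FD 17: (0,0) -> (0,-17) [heading=270, draw]
RT 90: heading 270 -> 180
RT 90: heading 180 -> 90
FD 16: (0,-17) -> (0,-1) [heading=90, draw]
LT 270: heading 90 -> 0
FD 18: (0,-1) -> (18,-1) [heading=0, draw]
LT 90: heading 0 -> 90
FD 9: (18,-1) -> (18,8) [heading=90, draw]
Final: pos=(18,8), heading=90, 4 segment(s) drawn

Segment endpoints: x in {0, 0, 0, 18, 18}, y in {-17, -1, -1, 0, 8}
xmin=0, ymin=-17, xmax=18, ymax=8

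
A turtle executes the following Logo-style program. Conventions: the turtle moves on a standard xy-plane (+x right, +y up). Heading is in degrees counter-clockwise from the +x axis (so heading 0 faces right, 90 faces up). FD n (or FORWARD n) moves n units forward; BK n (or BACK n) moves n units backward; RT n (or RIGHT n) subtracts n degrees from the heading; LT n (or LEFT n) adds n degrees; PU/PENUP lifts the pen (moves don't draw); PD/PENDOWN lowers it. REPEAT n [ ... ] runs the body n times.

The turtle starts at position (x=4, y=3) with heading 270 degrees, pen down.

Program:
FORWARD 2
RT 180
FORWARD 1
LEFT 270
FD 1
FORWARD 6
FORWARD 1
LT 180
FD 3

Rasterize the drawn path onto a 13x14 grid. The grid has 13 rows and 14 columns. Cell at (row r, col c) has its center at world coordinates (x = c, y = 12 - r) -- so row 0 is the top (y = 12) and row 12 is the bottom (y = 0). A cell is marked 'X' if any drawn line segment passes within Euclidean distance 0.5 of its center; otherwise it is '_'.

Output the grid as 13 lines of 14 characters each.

Answer: ______________
______________
______________
______________
______________
______________
______________
______________
______________
____X_________
____XXXXXXXXX_
____X_________
______________

Derivation:
Segment 0: (4,3) -> (4,1)
Segment 1: (4,1) -> (4,2)
Segment 2: (4,2) -> (5,2)
Segment 3: (5,2) -> (11,2)
Segment 4: (11,2) -> (12,2)
Segment 5: (12,2) -> (9,2)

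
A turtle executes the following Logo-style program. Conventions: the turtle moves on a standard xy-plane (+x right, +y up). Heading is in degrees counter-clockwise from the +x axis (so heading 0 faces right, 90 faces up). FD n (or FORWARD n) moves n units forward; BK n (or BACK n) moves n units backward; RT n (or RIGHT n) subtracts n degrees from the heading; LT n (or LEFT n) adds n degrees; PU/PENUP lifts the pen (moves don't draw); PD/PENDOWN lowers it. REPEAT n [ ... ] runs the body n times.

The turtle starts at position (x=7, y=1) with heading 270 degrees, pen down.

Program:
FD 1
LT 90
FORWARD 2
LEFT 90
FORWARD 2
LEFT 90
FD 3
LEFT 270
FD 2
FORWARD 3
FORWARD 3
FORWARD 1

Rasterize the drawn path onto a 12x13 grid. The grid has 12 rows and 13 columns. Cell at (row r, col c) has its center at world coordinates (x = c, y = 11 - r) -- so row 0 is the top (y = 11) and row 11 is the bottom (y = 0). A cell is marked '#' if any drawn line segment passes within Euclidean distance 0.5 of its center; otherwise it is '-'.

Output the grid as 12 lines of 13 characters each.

Answer: ------#------
------#------
------#------
------#------
------#------
------#------
------#------
------#------
------#------
------####---
-------#-#---
-------###---

Derivation:
Segment 0: (7,1) -> (7,0)
Segment 1: (7,0) -> (9,-0)
Segment 2: (9,-0) -> (9,2)
Segment 3: (9,2) -> (6,2)
Segment 4: (6,2) -> (6,4)
Segment 5: (6,4) -> (6,7)
Segment 6: (6,7) -> (6,10)
Segment 7: (6,10) -> (6,11)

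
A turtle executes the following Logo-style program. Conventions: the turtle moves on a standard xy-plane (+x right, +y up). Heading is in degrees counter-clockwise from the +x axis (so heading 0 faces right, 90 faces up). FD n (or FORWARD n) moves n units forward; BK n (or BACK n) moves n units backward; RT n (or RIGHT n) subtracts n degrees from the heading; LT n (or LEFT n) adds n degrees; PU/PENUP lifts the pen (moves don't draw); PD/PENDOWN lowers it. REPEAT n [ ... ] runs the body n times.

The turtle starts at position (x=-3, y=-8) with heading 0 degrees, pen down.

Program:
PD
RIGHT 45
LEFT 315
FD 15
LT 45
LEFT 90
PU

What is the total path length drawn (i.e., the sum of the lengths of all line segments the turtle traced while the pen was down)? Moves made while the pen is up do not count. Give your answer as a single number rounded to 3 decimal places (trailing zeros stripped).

Executing turtle program step by step:
Start: pos=(-3,-8), heading=0, pen down
PD: pen down
RT 45: heading 0 -> 315
LT 315: heading 315 -> 270
FD 15: (-3,-8) -> (-3,-23) [heading=270, draw]
LT 45: heading 270 -> 315
LT 90: heading 315 -> 45
PU: pen up
Final: pos=(-3,-23), heading=45, 1 segment(s) drawn

Segment lengths:
  seg 1: (-3,-8) -> (-3,-23), length = 15
Total = 15

Answer: 15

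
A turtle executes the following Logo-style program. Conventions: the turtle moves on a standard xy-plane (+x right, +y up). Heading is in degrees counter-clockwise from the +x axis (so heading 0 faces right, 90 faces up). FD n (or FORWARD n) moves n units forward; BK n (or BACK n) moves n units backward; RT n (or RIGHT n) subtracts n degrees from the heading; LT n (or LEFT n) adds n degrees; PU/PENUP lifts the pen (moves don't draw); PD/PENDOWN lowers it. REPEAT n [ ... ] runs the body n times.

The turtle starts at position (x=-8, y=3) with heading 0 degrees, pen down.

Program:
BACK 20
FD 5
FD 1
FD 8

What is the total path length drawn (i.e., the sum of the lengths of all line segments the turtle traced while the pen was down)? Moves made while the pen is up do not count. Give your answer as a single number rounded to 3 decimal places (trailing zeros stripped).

Executing turtle program step by step:
Start: pos=(-8,3), heading=0, pen down
BK 20: (-8,3) -> (-28,3) [heading=0, draw]
FD 5: (-28,3) -> (-23,3) [heading=0, draw]
FD 1: (-23,3) -> (-22,3) [heading=0, draw]
FD 8: (-22,3) -> (-14,3) [heading=0, draw]
Final: pos=(-14,3), heading=0, 4 segment(s) drawn

Segment lengths:
  seg 1: (-8,3) -> (-28,3), length = 20
  seg 2: (-28,3) -> (-23,3), length = 5
  seg 3: (-23,3) -> (-22,3), length = 1
  seg 4: (-22,3) -> (-14,3), length = 8
Total = 34

Answer: 34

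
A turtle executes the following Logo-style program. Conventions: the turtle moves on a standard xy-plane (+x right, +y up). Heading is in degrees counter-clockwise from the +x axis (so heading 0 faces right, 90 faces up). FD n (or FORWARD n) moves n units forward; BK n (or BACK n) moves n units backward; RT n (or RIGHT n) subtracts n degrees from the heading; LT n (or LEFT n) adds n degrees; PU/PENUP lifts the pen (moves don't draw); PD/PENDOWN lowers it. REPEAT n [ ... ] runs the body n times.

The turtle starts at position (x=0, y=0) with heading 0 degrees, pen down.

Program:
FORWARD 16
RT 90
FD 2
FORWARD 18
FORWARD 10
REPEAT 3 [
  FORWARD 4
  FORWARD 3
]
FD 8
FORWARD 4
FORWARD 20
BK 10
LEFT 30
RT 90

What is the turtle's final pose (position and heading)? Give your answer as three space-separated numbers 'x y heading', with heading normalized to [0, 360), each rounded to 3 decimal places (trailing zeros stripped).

Answer: 16 -73 210

Derivation:
Executing turtle program step by step:
Start: pos=(0,0), heading=0, pen down
FD 16: (0,0) -> (16,0) [heading=0, draw]
RT 90: heading 0 -> 270
FD 2: (16,0) -> (16,-2) [heading=270, draw]
FD 18: (16,-2) -> (16,-20) [heading=270, draw]
FD 10: (16,-20) -> (16,-30) [heading=270, draw]
REPEAT 3 [
  -- iteration 1/3 --
  FD 4: (16,-30) -> (16,-34) [heading=270, draw]
  FD 3: (16,-34) -> (16,-37) [heading=270, draw]
  -- iteration 2/3 --
  FD 4: (16,-37) -> (16,-41) [heading=270, draw]
  FD 3: (16,-41) -> (16,-44) [heading=270, draw]
  -- iteration 3/3 --
  FD 4: (16,-44) -> (16,-48) [heading=270, draw]
  FD 3: (16,-48) -> (16,-51) [heading=270, draw]
]
FD 8: (16,-51) -> (16,-59) [heading=270, draw]
FD 4: (16,-59) -> (16,-63) [heading=270, draw]
FD 20: (16,-63) -> (16,-83) [heading=270, draw]
BK 10: (16,-83) -> (16,-73) [heading=270, draw]
LT 30: heading 270 -> 300
RT 90: heading 300 -> 210
Final: pos=(16,-73), heading=210, 14 segment(s) drawn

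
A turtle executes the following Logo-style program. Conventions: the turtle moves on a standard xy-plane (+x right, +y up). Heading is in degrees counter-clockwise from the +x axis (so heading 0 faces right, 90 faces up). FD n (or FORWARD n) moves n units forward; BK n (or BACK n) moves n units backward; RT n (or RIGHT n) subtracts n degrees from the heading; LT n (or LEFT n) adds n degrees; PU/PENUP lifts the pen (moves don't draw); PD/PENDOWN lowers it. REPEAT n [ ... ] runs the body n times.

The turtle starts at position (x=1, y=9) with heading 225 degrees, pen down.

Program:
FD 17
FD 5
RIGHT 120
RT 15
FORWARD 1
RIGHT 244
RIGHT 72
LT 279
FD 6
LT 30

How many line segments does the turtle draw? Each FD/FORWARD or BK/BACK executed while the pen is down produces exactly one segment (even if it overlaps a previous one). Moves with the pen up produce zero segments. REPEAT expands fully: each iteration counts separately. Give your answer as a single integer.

Answer: 4

Derivation:
Executing turtle program step by step:
Start: pos=(1,9), heading=225, pen down
FD 17: (1,9) -> (-11.021,-3.021) [heading=225, draw]
FD 5: (-11.021,-3.021) -> (-14.556,-6.556) [heading=225, draw]
RT 120: heading 225 -> 105
RT 15: heading 105 -> 90
FD 1: (-14.556,-6.556) -> (-14.556,-5.556) [heading=90, draw]
RT 244: heading 90 -> 206
RT 72: heading 206 -> 134
LT 279: heading 134 -> 53
FD 6: (-14.556,-5.556) -> (-10.945,-0.765) [heading=53, draw]
LT 30: heading 53 -> 83
Final: pos=(-10.945,-0.765), heading=83, 4 segment(s) drawn
Segments drawn: 4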